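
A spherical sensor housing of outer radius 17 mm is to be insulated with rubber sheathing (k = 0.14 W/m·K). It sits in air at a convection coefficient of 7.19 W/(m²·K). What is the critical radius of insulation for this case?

For a sphere r_cr = 2k/h = 2×0.14/7.19
r_cr = 38.9 mm; since the bare radius (17 mm) is below r_cr, adding a thin layer of insulation will *increase* heat loss.

r_cr ≈ 38.9 mm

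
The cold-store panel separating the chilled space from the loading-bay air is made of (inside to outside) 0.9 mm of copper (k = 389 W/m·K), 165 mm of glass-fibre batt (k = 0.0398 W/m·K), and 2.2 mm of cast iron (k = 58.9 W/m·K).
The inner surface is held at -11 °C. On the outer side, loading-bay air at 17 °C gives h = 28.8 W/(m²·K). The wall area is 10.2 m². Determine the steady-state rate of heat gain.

Treating each layer as a thermal resistance in series:
R_copper = L/(kA) = 0.0009/(389×10.2) = 2.268×10^-7 K/W
R_glass-fibre batt = L/(kA) = 0.165/(0.0398×10.2) = 0.4064 K/W
R_cast iron = L/(kA) = 0.0022/(58.9×10.2) = 3.662×10^-6 K/W
R_outer film = 1/(h_o·A) = 1/(28.8×10.2) = 0.003404 K/W
R_total = 0.4099 K/W
Q = ΔT / R_total = 28 / 0.4099

Q ≈ 68.3 W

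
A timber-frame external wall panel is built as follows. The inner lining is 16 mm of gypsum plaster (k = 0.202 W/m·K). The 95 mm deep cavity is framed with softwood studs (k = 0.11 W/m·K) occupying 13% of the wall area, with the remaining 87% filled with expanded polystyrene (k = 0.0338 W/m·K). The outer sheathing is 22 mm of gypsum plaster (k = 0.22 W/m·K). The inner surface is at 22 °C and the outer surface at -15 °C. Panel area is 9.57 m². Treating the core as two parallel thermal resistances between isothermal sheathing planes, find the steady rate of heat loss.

Q ≈ 150 W

Sheathing layers in series; stud and cavity paths in parallel between them.
R_inner = 0.016/(0.202×9.57) = 0.008277 K/W
R_stud  = 0.095/(0.11×0.13×9.57) = 0.6942 K/W
R_cav   = 0.095/(0.0338×0.87×9.57) = 0.3376 K/W
1/R_core = 1/R_stud + 1/R_cav → R_core = 0.2271 K/W
R_outer = 0.022/(0.22×9.57) = 0.01045 K/W
R_total = 0.2459 K/W
Q = ΔT/R_total = 37/0.2459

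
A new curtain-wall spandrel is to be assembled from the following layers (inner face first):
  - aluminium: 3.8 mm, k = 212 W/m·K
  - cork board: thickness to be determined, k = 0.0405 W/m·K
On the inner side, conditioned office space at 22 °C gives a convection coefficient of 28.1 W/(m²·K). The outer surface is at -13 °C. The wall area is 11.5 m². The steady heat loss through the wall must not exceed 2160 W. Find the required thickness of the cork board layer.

L ≈ 6.1 mm

Model the wall as resistances in series:
R_inner film = 1/(h_i·A) = 1/(28.1×11.5) = 0.003095 K/W
R_aluminium = L/(kA) = 0.0038/(212×11.5) = 1.559×10^-6 K/W
Sum of the known resistances R_other = 0.003096 K/W
Required total resistance R_tot = ΔT/Q_allow = 35/2160 = 0.0162 K/W
R_cork board = R_tot − R_other = 0.01311 K/W
L = R·k·A = 0.01311×0.0405×11.5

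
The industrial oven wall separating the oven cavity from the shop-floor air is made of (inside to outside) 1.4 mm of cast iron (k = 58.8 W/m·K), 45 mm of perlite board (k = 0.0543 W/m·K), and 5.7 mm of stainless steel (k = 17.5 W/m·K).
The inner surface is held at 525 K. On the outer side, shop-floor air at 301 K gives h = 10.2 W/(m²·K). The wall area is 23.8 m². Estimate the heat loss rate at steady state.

Q ≈ 5750 W

Using the resistance-network approach (series):
R_cast iron = L/(kA) = 0.0014/(58.8×23.8) = 1×10^-6 K/W
R_perlite board = L/(kA) = 0.045/(0.0543×23.8) = 0.03482 K/W
R_stainless steel = L/(kA) = 0.0057/(17.5×23.8) = 1.369×10^-5 K/W
R_outer film = 1/(h_o·A) = 1/(10.2×23.8) = 0.004119 K/W
R_total = 0.03895 K/W
Q = ΔT / R_total = 224 / 0.03895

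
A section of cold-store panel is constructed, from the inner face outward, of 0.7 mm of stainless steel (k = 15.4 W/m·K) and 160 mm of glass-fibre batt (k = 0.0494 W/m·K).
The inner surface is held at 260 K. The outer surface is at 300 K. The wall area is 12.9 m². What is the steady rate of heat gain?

Treating each layer as a thermal resistance in series:
R_stainless steel = L/(kA) = 0.0007/(15.4×12.9) = 3.524×10^-6 K/W
R_glass-fibre batt = L/(kA) = 0.16/(0.0494×12.9) = 0.2511 K/W
R_total = 0.2511 K/W
Q = ΔT / R_total = 40 / 0.2511

Q ≈ 159 W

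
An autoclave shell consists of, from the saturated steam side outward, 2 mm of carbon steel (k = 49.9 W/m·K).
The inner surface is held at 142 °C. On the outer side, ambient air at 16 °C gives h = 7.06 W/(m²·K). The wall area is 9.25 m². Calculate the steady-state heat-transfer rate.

Model the wall as resistances in series:
R_carbon steel = L/(kA) = 0.002/(49.9×9.25) = 4.333×10^-6 K/W
R_outer film = 1/(h_o·A) = 1/(7.06×9.25) = 0.01531 K/W
R_total = 0.01532 K/W
Q = ΔT / R_total = 126 / 0.01532

Q ≈ 8230 W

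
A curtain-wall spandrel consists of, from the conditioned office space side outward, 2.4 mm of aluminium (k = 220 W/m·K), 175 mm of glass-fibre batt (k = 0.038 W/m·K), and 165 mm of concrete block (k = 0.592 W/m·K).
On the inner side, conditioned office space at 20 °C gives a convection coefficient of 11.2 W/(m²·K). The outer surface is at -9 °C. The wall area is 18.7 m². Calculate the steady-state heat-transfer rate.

Thermal resistances in series:
R_inner film = 1/(h_i·A) = 1/(11.2×18.7) = 0.004775 K/W
R_aluminium = L/(kA) = 0.0024/(220×18.7) = 5.834×10^-7 K/W
R_glass-fibre batt = L/(kA) = 0.175/(0.038×18.7) = 0.2463 K/W
R_concrete block = L/(kA) = 0.165/(0.592×18.7) = 0.0149 K/W
R_total = 0.266 K/W
Q = ΔT / R_total = 29 / 0.266

Q ≈ 109 W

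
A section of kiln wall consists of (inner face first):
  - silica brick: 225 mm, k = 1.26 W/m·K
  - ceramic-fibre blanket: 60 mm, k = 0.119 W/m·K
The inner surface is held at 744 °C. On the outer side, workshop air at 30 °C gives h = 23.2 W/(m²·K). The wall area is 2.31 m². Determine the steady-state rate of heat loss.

Thermal resistances in series:
R_silica brick = L/(kA) = 0.225/(1.26×2.31) = 0.0773 K/W
R_ceramic-fibre blanket = L/(kA) = 0.06/(0.119×2.31) = 0.2183 K/W
R_outer film = 1/(h_o·A) = 1/(23.2×2.31) = 0.01866 K/W
R_total = 0.3142 K/W
Q = ΔT / R_total = 714 / 0.3142

Q ≈ 2270 W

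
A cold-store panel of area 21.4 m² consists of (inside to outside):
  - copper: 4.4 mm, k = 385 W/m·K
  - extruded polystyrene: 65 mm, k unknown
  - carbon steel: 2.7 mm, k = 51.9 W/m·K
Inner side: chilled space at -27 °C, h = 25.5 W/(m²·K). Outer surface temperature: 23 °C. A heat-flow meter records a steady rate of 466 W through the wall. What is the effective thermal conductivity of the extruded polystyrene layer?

k ≈ 0.0288 W/(m·K)

Model the wall as resistances in series:
R_inner film = 1/(h_i·A) = 1/(25.5×21.4) = 0.001833 K/W
R_copper = L/(kA) = 0.0044/(385×21.4) = 5.34×10^-7 K/W
R_carbon steel = L/(kA) = 0.0027/(51.9×21.4) = 2.431×10^-6 K/W
Sum of known resistances R_other = 0.001835 K/W
Total R = ΔT/Q = 50/466 = 0.1073 K/W
R_extruded polystyrene = R_total − R_other = 0.1055 K/W
k = L/(R·A) = 0.065/(0.1055×21.4)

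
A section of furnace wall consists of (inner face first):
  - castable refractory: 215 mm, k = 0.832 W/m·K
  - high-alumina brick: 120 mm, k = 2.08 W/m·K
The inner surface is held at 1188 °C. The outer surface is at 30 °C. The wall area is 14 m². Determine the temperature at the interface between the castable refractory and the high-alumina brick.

Using the resistance-network approach (series):
R_castable refractory = L/(kA) = 0.215/(0.832×14) = 0.01846 K/W
R_high-alumina brick = L/(kA) = 0.12/(2.08×14) = 0.004121 K/W
R_total = 0.02258 K/W;  Q = ΔT/R_total = 1158/0.02258 = 51290 W
T_interface = T_inner − Q·ΣR(inner→interface) = 1188 − 51300×0.01846

T ≈ 241 °C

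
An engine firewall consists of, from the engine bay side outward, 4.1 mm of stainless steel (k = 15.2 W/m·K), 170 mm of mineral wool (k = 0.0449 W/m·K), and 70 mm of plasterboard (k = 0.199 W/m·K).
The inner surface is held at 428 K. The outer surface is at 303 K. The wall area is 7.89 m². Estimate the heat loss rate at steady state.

Q ≈ 238 W

Thermal resistances in series:
R_stainless steel = L/(kA) = 0.0041/(15.2×7.89) = 3.419×10^-5 K/W
R_mineral wool = L/(kA) = 0.17/(0.0449×7.89) = 0.4799 K/W
R_plasterboard = L/(kA) = 0.07/(0.199×7.89) = 0.04458 K/W
R_total = 0.5245 K/W
Q = ΔT / R_total = 125 / 0.5245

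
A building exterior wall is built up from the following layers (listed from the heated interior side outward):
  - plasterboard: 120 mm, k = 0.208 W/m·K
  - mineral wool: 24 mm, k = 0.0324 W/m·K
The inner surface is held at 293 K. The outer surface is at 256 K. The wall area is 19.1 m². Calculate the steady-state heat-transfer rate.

Q ≈ 536 W

Treating each layer as a thermal resistance in series:
R_plasterboard = L/(kA) = 0.12/(0.208×19.1) = 0.03021 K/W
R_mineral wool = L/(kA) = 0.024/(0.0324×19.1) = 0.03878 K/W
R_total = 0.06899 K/W
Q = ΔT / R_total = 37 / 0.06899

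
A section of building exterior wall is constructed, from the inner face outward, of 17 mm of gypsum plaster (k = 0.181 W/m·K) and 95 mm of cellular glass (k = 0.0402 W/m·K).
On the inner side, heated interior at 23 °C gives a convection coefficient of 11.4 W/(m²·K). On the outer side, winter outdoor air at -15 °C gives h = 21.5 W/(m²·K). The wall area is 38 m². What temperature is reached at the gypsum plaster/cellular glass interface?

Series thermal resistances:
R_inner film = 1/(h_i·A) = 1/(11.4×38) = 0.002308 K/W
R_gypsum plaster = L/(kA) = 0.017/(0.181×38) = 0.002472 K/W
R_cellular glass = L/(kA) = 0.095/(0.0402×38) = 0.06219 K/W
R_outer film = 1/(h_o·A) = 1/(21.5×38) = 0.001224 K/W
R_total = 0.06819 K/W;  Q = ΔT/R_total = 38/0.06819 = 557.2 W
T_interface = T_inner − Q·ΣR(inner→interface) = 23 − 557×0.00478

T ≈ 20.3 °C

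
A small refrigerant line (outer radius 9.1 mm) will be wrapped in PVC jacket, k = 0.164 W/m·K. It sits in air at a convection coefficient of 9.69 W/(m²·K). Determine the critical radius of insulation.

For a cylinder r_cr = k/h = 0.164/9.69
r_cr = 16.9 mm; since the bare radius (9.1 mm) is below r_cr, adding a thin layer of insulation will *increase* heat loss.

r_cr ≈ 16.9 mm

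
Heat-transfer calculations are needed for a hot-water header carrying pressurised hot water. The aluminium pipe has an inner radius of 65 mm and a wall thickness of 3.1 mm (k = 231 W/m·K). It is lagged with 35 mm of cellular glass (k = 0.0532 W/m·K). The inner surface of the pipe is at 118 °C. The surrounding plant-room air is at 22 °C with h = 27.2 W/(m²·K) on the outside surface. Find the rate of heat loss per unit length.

q′ ≈ 74 W/m

For a radial system each layer contributes R = ln(r_out/r_in)/(2πkL); films add R = 1/(hA).
R_aluminium pipe wall = ln(68.1/65)/(2π×231×1) = 3.21×10^-5 K/W
R_cellular glass = ln(103.1/68.1)/(2π×0.0532×1) = 1.241 K/W
R_outer film = 1/(h_o·2πr_oL) = 1/(27.2×2π×0.1031×1) = 0.05675 K/W
R_total = 1.297 K/W
Q = ΔT/R_total = 96/1.297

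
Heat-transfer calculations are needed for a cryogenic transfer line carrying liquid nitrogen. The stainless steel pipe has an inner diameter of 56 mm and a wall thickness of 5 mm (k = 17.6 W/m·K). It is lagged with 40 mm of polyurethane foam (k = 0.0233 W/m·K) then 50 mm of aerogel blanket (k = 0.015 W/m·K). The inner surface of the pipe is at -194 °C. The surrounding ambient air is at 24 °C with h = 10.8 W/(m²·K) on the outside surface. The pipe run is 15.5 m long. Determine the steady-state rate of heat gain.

Q ≈ 305 W

Treating each annulus and film as a series resistance:
R_stainless steel pipe wall = ln(33/28)/(2π×17.6×15.5) = 9.586×10^-5 K/W
R_polyurethane foam = ln(73/33)/(2π×0.0233×15.5) = 0.3499 K/W
R_aerogel blanket = ln(123/73)/(2π×0.015×15.5) = 0.3571 K/W
R_outer film = 1/(h_o·2πr_oL) = 1/(10.8×2π×0.123×15.5) = 0.00773 K/W
R_total = 0.7149 K/W
Q = ΔT/R_total = 218/0.7149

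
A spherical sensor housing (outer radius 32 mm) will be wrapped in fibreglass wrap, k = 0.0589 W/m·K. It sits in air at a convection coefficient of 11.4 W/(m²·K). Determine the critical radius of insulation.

For a sphere r_cr = 2k/h = 2×0.0589/11.4
r_cr = 10.3 mm; since the bare radius (32 mm) is above r_cr, any added insulation will reduce heat loss.

r_cr ≈ 10.3 mm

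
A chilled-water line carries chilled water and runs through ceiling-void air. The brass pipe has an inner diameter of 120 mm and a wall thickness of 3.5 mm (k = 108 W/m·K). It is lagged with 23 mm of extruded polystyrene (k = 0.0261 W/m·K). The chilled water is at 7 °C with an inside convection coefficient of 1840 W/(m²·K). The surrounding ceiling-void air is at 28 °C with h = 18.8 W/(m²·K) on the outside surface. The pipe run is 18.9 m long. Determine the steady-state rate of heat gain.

Q ≈ 200 W

For a radial system each layer contributes R = ln(r_out/r_in)/(2πkL); films add R = 1/(hA).
R_inner film = 1/(h_i·2πr₁L) = 1/(1840×2π×0.06×18.9) = 7.628×10^-5 K/W
R_brass pipe wall = ln(63.5/60)/(2π×108×18.9) = 4.421×10^-6 K/W
R_extruded polystyrene = ln(86.5/63.5)/(2π×0.0261×18.9) = 0.09973 K/W
R_outer film = 1/(h_o·2πr_oL) = 1/(18.8×2π×0.0865×18.9) = 0.005178 K/W
R_total = 0.105 K/W
Q = ΔT/R_total = 21/0.105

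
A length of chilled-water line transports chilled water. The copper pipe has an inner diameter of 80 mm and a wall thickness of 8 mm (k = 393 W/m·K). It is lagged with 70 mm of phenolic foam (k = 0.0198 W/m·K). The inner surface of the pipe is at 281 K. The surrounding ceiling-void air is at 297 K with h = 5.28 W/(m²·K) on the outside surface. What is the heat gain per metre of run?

q′ ≈ 2.14 W/m

Per-layer cylindrical resistances, series-summed:
R_copper pipe wall = ln(48/40)/(2π×393×1) = 7.384×10^-5 K/W
R_phenolic foam = ln(118/48)/(2π×0.0198×1) = 7.23 K/W
R_outer film = 1/(h_o·2πr_oL) = 1/(5.28×2π×0.118×1) = 0.2554 K/W
R_total = 7.486 K/W
Q = ΔT/R_total = 16/7.486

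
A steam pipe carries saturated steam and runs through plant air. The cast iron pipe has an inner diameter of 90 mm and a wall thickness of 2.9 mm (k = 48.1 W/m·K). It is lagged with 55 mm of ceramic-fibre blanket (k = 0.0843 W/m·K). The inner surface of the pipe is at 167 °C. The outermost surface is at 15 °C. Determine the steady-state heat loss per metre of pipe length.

q′ ≈ 105 W/m

Per-layer cylindrical resistances, series-summed:
R_cast iron pipe wall = ln(47.9/45)/(2π×48.1×1) = 2.066×10^-4 K/W
R_ceramic-fibre blanket = ln(102.9/47.9)/(2π×0.0843×1) = 1.444 K/W
R_total = 1.444 K/W
Q = ΔT/R_total = 152/1.444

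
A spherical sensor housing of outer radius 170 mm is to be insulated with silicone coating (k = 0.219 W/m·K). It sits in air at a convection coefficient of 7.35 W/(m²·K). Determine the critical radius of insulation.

For a sphere r_cr = 2k/h = 2×0.219/7.35
r_cr = 59.6 mm; since the bare radius (170 mm) is above r_cr, any added insulation will reduce heat loss.

r_cr ≈ 59.6 mm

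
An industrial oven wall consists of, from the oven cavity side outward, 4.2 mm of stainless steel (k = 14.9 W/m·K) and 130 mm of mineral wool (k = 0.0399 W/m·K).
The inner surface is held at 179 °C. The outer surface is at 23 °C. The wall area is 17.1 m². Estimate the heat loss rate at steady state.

Series thermal resistances:
R_stainless steel = L/(kA) = 0.0042/(14.9×17.1) = 1.648×10^-5 K/W
R_mineral wool = L/(kA) = 0.13/(0.0399×17.1) = 0.1905 K/W
R_total = 0.1906 K/W
Q = ΔT / R_total = 156 / 0.1906

Q ≈ 819 W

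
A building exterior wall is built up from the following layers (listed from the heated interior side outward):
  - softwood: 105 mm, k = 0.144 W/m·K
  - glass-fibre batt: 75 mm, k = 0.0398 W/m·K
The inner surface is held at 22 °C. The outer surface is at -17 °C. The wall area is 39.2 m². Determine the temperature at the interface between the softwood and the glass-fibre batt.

Thermal resistances in series:
R_softwood = L/(kA) = 0.105/(0.144×39.2) = 0.0186 K/W
R_glass-fibre batt = L/(kA) = 0.075/(0.0398×39.2) = 0.04807 K/W
R_total = 0.06667 K/W;  Q = ΔT/R_total = 39/0.06667 = 584.9 W
T_interface = T_inner − Q·ΣR(inner→interface) = 22 − 585×0.0186

T ≈ 11.1 °C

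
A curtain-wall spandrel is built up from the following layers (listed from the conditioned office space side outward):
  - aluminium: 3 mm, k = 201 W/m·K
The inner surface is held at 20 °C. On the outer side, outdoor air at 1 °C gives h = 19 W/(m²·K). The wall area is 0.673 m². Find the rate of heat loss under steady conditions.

Q ≈ 243 W

Using the resistance-network approach (series):
R_aluminium = L/(kA) = 0.003/(201×0.673) = 2.218×10^-5 K/W
R_outer film = 1/(h_o·A) = 1/(19×0.673) = 0.0782 K/W
R_total = 0.07823 K/W
Q = ΔT / R_total = 19 / 0.07823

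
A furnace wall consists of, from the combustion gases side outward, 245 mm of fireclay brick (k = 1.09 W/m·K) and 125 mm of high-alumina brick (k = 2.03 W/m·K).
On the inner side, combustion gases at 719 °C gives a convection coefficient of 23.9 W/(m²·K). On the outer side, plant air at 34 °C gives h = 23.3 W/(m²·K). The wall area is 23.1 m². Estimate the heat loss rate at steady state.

Q ≈ 42600 W

Treating each layer as a thermal resistance in series:
R_inner film = 1/(h_i·A) = 1/(23.9×23.1) = 0.001811 K/W
R_fireclay brick = L/(kA) = 0.245/(1.09×23.1) = 0.00973 K/W
R_high-alumina brick = L/(kA) = 0.125/(2.03×23.1) = 0.002666 K/W
R_outer film = 1/(h_o·A) = 1/(23.3×23.1) = 0.001858 K/W
R_total = 0.01607 K/W
Q = ΔT / R_total = 685 / 0.01607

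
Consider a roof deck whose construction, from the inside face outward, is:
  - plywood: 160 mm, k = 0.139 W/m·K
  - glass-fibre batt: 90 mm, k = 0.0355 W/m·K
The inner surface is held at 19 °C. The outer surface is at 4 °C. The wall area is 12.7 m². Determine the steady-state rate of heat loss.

Series thermal resistances:
R_plywood = L/(kA) = 0.16/(0.139×12.7) = 0.09064 K/W
R_glass-fibre batt = L/(kA) = 0.09/(0.0355×12.7) = 0.1996 K/W
R_total = 0.2903 K/W
Q = ΔT / R_total = 15 / 0.2903

Q ≈ 51.7 W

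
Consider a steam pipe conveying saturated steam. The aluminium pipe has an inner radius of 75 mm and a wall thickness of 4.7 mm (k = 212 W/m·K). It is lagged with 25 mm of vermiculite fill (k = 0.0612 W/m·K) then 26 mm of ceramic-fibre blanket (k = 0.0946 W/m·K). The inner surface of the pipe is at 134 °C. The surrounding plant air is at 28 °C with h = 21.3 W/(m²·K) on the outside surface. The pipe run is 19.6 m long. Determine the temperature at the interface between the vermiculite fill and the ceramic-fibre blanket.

T ≈ 68 °C

Treating each annulus and film as a series resistance:
R_aluminium pipe wall = ln(79.7/75)/(2π×212×19.6) = 2.328×10^-6 K/W
R_vermiculite fill = ln(104.7/79.7)/(2π×0.0612×19.6) = 0.0362 K/W
R_ceramic-fibre blanket = ln(130.7/104.7)/(2π×0.0946×19.6) = 0.01904 K/W
R_outer film = 1/(h_o·2πr_oL) = 1/(21.3×2π×0.1307×19.6) = 0.002917 K/W
R_total = 0.05816 K/W
Q = ΔT/R_total = 106/0.05816
Q = 1820 W
T_interface = T_inner − Q·ΣR(inner→interface) = 134 − 1820×0.0362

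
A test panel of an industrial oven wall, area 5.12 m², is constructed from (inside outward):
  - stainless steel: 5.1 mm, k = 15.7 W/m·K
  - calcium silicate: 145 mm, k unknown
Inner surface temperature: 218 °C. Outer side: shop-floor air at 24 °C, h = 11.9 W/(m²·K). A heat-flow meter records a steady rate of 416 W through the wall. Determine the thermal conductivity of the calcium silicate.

Model the wall as resistances in series:
R_stainless steel = L/(kA) = 0.0051/(15.7×5.12) = 6.345×10^-5 K/W
R_outer film = 1/(h_o·A) = 1/(11.9×5.12) = 0.01641 K/W
Sum of known resistances R_other = 0.01648 K/W
Total R = ΔT/Q = 194/416 = 0.4663 K/W
R_calcium silicate = R_total − R_other = 0.4499 K/W
k = L/(R·A) = 0.145/(0.4499×5.12)

k ≈ 0.063 W/(m·K)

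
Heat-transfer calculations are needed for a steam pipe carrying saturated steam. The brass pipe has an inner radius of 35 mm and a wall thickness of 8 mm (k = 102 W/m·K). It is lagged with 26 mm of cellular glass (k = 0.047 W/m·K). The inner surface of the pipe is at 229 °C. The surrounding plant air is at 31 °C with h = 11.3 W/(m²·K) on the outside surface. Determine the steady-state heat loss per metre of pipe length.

Per-layer cylindrical resistances, series-summed:
R_brass pipe wall = ln(43/35)/(2π×102×1) = 3.212×10^-4 K/W
R_cellular glass = ln(69/43)/(2π×0.047×1) = 1.601 K/W
R_outer film = 1/(h_o·2πr_oL) = 1/(11.3×2π×0.069×1) = 0.2041 K/W
R_total = 1.806 K/W
Q = ΔT/R_total = 198/1.806

q′ ≈ 110 W/m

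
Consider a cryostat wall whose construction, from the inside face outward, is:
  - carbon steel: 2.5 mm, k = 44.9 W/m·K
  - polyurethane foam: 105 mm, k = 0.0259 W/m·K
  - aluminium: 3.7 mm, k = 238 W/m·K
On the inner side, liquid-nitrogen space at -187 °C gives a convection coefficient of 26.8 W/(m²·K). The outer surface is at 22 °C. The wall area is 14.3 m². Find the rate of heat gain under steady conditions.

Using the resistance-network approach (series):
R_inner film = 1/(h_i·A) = 1/(26.8×14.3) = 0.002609 K/W
R_carbon steel = L/(kA) = 0.0025/(44.9×14.3) = 3.894×10^-6 K/W
R_polyurethane foam = L/(kA) = 0.105/(0.0259×14.3) = 0.2835 K/W
R_aluminium = L/(kA) = 0.0037/(238×14.3) = 1.087×10^-6 K/W
R_total = 0.2861 K/W
Q = ΔT / R_total = 209 / 0.2861

Q ≈ 730 W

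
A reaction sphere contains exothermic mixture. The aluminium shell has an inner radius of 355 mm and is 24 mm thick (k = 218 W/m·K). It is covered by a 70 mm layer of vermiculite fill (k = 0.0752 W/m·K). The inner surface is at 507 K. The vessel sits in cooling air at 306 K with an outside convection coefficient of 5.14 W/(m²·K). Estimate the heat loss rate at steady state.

For a spherical shell R = (1/r₁ − 1/r₂)/(4πk); film R = 1/(h·4πr²). In series:
R_aluminium shell = (1/0.355 − 1/0.379)/(4π×218) = 6.511×10^-5 K/W
R_vermiculite fill = (1/0.379 − 1/0.449)/(4π×0.0752) = 0.4353 K/W
R_outer film = 1/(h·4πr_o²) = 1/(5.14×4π×0.449²) = 0.0768 K/W
R_total = 0.5122 K/W
Q = ΔT/R_total = 201/0.5122

Q ≈ 392 W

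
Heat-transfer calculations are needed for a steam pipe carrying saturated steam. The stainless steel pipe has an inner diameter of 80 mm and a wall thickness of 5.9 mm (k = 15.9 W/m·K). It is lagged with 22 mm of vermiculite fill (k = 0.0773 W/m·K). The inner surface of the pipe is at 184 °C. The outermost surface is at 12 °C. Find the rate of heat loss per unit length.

q′ ≈ 213 W/m

Radial resistances (cylindrical: R_cond = ln(r_o/r_i)/(2πkL), R_conv = 1/(h·2πrL)):
R_stainless steel pipe wall = ln(45.9/40)/(2π×15.9×1) = 0.001377 K/W
R_vermiculite fill = ln(67.9/45.9)/(2π×0.0773×1) = 0.8062 K/W
R_total = 0.8076 K/W
Q = ΔT/R_total = 172/0.8076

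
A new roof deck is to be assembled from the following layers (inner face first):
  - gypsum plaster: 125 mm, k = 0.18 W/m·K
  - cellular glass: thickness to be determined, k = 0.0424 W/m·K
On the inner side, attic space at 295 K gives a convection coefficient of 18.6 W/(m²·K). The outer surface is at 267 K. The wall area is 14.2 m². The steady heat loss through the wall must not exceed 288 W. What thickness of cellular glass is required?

Using the resistance-network approach (series):
R_inner film = 1/(h_i·A) = 1/(18.6×14.2) = 0.003786 K/W
R_gypsum plaster = L/(kA) = 0.125/(0.18×14.2) = 0.0489 K/W
Sum of the known resistances R_other = 0.05269 K/W
Required total resistance R_tot = ΔT/Q_allow = 28/288 = 0.09722 K/W
R_cellular glass = R_tot − R_other = 0.04453 K/W
L = R·k·A = 0.04453×0.0424×14.2

L ≈ 26.8 mm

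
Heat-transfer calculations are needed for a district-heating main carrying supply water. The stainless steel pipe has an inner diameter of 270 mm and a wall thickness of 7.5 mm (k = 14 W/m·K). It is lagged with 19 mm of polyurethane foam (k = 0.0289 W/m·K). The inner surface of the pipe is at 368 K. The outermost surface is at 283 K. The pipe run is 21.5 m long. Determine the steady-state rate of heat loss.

For a radial system each layer contributes R = ln(r_out/r_in)/(2πkL); films add R = 1/(hA).
R_stainless steel pipe wall = ln(142.5/135)/(2π×14×21.5) = 2.859×10^-5 K/W
R_polyurethane foam = ln(161.5/142.5)/(2π×0.0289×21.5) = 0.03206 K/W
R_total = 0.03209 K/W
Q = ΔT/R_total = 85/0.03209

Q ≈ 2650 W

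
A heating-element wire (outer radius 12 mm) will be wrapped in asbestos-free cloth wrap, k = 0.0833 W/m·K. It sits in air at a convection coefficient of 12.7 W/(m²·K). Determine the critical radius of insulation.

r_cr ≈ 6.56 mm

For a cylinder r_cr = k/h = 0.0833/12.7
r_cr = 6.56 mm; since the bare radius (12 mm) is above r_cr, any added insulation will reduce heat loss.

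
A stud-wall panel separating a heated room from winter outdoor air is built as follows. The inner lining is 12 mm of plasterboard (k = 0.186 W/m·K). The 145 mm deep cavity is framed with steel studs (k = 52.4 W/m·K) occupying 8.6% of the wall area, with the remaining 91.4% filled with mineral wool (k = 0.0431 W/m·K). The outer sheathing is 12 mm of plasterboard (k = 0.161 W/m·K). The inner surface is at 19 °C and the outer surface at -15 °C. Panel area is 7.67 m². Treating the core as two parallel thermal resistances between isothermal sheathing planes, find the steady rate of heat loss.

Sheathing layers in series; stud and cavity paths in parallel between them.
R_inner = 0.012/(0.186×7.67) = 0.008411 K/W
R_stud  = 0.145/(52.4×0.086×7.67) = 0.004195 K/W
R_cav   = 0.145/(0.0431×0.914×7.67) = 0.4799 K/W
1/R_core = 1/R_stud + 1/R_cav → R_core = 0.004159 K/W
R_outer = 0.012/(0.161×7.67) = 0.009718 K/W
R_total = 0.02229 K/W
Q = ΔT/R_total = 34/0.02229

Q ≈ 1530 W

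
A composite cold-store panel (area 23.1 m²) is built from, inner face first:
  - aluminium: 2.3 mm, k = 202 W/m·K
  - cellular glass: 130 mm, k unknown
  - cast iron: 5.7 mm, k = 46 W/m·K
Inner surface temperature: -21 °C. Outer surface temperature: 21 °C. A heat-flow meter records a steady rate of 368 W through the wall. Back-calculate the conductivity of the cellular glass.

k ≈ 0.0493 W/(m·K)

Series thermal resistances:
R_aluminium = L/(kA) = 0.0023/(202×23.1) = 4.929×10^-7 K/W
R_cast iron = L/(kA) = 0.0057/(46×23.1) = 5.364×10^-6 K/W
Sum of known resistances R_other = 5.857×10^-6 K/W
Total R = ΔT/Q = 42/368 = 0.1141 K/W
R_cellular glass = R_total − R_other = 0.1141 K/W
k = L/(R·A) = 0.13/(0.1141×23.1)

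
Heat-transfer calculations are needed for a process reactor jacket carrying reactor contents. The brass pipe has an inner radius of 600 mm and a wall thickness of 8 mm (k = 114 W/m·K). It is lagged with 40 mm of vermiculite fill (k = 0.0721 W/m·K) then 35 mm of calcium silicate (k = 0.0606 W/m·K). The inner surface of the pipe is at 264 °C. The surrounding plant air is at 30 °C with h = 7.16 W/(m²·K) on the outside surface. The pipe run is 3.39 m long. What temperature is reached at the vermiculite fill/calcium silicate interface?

Radial resistances (cylindrical: R_cond = ln(r_o/r_i)/(2πkL), R_conv = 1/(h·2πrL)):
R_brass pipe wall = ln(608/600)/(2π×114×3.39) = 5.455×10^-6 K/W
R_vermiculite fill = ln(648/608)/(2π×0.0721×3.39) = 0.04149 K/W
R_calcium silicate = ln(683/648)/(2π×0.0606×3.39) = 0.04075 K/W
R_outer film = 1/(h_o·2πr_oL) = 1/(7.16×2π×0.683×3.39) = 0.0096 K/W
R_total = 0.09185 K/W
Q = ΔT/R_total = 234/0.09185
Q = 2550 W
T_interface = T_inner − Q·ΣR(inner→interface) = 264 − 2550×0.04149

T ≈ 158 °C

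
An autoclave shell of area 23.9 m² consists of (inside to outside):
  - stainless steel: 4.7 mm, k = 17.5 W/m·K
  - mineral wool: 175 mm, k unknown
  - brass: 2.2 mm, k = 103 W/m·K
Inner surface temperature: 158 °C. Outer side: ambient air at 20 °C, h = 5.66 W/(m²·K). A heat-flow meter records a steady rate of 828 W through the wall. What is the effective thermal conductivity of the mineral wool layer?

k ≈ 0.046 W/(m·K)

Thermal resistances in series:
R_stainless steel = L/(kA) = 0.0047/(17.5×23.9) = 1.124×10^-5 K/W
R_brass = L/(kA) = 0.0022/(103×23.9) = 8.937×10^-7 K/W
R_outer film = 1/(h_o·A) = 1/(5.66×23.9) = 0.007392 K/W
Sum of known resistances R_other = 0.007405 K/W
Total R = ΔT/Q = 138/828 = 0.1667 K/W
R_mineral wool = R_total − R_other = 0.1593 K/W
k = L/(R·A) = 0.175/(0.1593×23.9)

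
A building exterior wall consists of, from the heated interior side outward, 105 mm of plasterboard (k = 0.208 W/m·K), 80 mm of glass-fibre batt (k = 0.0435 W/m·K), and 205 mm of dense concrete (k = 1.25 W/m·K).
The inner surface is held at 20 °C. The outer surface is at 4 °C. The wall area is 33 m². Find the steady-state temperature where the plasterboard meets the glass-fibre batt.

Model the wall as resistances in series:
R_plasterboard = L/(kA) = 0.105/(0.208×33) = 0.0153 K/W
R_glass-fibre batt = L/(kA) = 0.08/(0.0435×33) = 0.05573 K/W
R_dense concrete = L/(kA) = 0.205/(1.25×33) = 0.00497 K/W
R_total = 0.076 K/W;  Q = ΔT/R_total = 16/0.076 = 210.5 W
T_interface = T_inner − Q·ΣR(inner→interface) = 20 − 211×0.0153

T ≈ 16.8 °C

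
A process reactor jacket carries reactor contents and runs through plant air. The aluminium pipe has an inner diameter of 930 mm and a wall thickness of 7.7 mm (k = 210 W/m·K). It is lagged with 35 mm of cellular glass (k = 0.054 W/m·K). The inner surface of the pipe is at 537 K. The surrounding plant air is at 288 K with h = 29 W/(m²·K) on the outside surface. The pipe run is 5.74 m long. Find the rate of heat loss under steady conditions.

Cylindrical conduction, so R = ln(r₂/r₁)/(2πkL) per layer, in series:
R_aluminium pipe wall = ln(472.7/465)/(2π×210×5.74) = 2.168×10^-6 K/W
R_cellular glass = ln(507.7/472.7)/(2π×0.054×5.74) = 0.03668 K/W
R_outer film = 1/(h_o·2πr_oL) = 1/(29×2π×0.5077×5.74) = 0.001883 K/W
R_total = 0.03856 K/W
Q = ΔT/R_total = 249/0.03856

Q ≈ 6460 W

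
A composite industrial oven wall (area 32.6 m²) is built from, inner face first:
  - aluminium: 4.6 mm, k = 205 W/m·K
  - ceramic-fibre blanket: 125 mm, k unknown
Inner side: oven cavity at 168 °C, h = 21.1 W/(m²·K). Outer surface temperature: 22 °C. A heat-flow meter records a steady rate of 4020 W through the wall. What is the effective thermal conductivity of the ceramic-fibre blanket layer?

Treating each layer as a thermal resistance in series:
R_inner film = 1/(h_i·A) = 1/(21.1×32.6) = 0.001454 K/W
R_aluminium = L/(kA) = 0.0046/(205×32.6) = 6.883×10^-7 K/W
Sum of known resistances R_other = 0.001454 K/W
Total R = ΔT/Q = 146/4020 = 0.03632 K/W
R_ceramic-fibre blanket = R_total − R_other = 0.03486 K/W
k = L/(R·A) = 0.125/(0.03486×32.6)

k ≈ 0.11 W/(m·K)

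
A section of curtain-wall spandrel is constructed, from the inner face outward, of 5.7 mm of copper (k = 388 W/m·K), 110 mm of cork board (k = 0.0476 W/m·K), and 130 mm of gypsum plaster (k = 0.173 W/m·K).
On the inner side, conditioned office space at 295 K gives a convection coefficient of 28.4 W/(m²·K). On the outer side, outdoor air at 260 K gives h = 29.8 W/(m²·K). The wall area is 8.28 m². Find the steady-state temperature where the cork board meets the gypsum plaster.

T ≈ 269 K

Treating each layer as a thermal resistance in series:
R_inner film = 1/(h_i·A) = 1/(28.4×8.28) = 0.004253 K/W
R_copper = L/(kA) = 0.0057/(388×8.28) = 1.774×10^-6 K/W
R_cork board = L/(kA) = 0.11/(0.0476×8.28) = 0.2791 K/W
R_gypsum plaster = L/(kA) = 0.13/(0.173×8.28) = 0.09075 K/W
R_outer film = 1/(h_o·A) = 1/(29.8×8.28) = 0.004053 K/W
R_total = 0.3782 K/W;  Q = ΔT/R_total = 35/0.3782 = 92.55 W
T_interface = T_inner − Q·ΣR(inner→interface) = 295 − 92.6×0.2834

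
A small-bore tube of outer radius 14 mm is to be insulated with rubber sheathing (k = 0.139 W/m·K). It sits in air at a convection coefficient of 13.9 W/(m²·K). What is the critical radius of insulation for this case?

r_cr ≈ 10 mm

For a cylinder r_cr = k/h = 0.139/13.9
r_cr = 10 mm; since the bare radius (14 mm) is above r_cr, any added insulation will reduce heat loss.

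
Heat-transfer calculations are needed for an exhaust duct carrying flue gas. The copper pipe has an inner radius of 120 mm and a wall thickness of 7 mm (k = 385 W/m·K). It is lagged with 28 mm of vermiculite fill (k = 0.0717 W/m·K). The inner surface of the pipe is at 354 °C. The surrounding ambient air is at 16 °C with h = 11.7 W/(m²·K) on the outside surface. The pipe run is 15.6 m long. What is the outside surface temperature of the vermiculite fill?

T ≈ 72 °C

For a radial system each layer contributes R = ln(r_out/r_in)/(2πkL); films add R = 1/(hA).
R_copper pipe wall = ln(127/120)/(2π×385×15.6) = 1.502×10^-6 K/W
R_vermiculite fill = ln(155/127)/(2π×0.0717×15.6) = 0.02835 K/W
R_outer film = 1/(h_o·2πr_oL) = 1/(11.7×2π×0.155×15.6) = 0.005626 K/W
R_total = 0.03398 K/W
Q = ΔT/R_total = 338/0.03398
Q = 9950 W
T_interface = T_inner − Q·ΣR(inner→interface) = 354 − 9950×0.02835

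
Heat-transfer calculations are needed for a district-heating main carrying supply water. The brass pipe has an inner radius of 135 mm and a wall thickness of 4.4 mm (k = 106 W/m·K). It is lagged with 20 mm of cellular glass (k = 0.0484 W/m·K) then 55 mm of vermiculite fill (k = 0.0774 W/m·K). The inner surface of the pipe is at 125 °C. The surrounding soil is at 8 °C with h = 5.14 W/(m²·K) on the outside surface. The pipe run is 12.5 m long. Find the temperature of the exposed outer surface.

T ≈ 22.1 °C

Cylindrical conduction, so R = ln(r₂/r₁)/(2πkL) per layer, in series:
R_brass pipe wall = ln(139.4/135)/(2π×106×12.5) = 3.852×10^-6 K/W
R_cellular glass = ln(159.4/139.4)/(2π×0.0484×12.5) = 0.03527 K/W
R_vermiculite fill = ln(214.4/159.4)/(2π×0.0774×12.5) = 0.04876 K/W
R_outer film = 1/(h_o·2πr_oL) = 1/(5.14×2π×0.2144×12.5) = 0.01155 K/W
R_total = 0.09559 K/W
Q = ΔT/R_total = 117/0.09559
Q = 1220 W
T_interface = T_inner − Q·ΣR(inner→interface) = 125 − 1220×0.08404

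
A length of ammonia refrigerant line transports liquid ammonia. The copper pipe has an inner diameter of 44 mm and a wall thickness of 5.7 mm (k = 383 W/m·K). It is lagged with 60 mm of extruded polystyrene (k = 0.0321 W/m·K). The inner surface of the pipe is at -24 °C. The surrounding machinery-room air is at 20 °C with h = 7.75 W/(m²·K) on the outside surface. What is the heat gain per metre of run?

q′ ≈ 7.4 W/m

Cylindrical conduction, so R = ln(r₂/r₁)/(2πkL) per layer, in series:
R_copper pipe wall = ln(27.7/22)/(2π×383×1) = 9.574×10^-5 K/W
R_extruded polystyrene = ln(87.7/27.7)/(2π×0.0321×1) = 5.714 K/W
R_outer film = 1/(h_o·2πr_oL) = 1/(7.75×2π×0.0877×1) = 0.2342 K/W
R_total = 5.948 K/W
Q = ΔT/R_total = 44/5.948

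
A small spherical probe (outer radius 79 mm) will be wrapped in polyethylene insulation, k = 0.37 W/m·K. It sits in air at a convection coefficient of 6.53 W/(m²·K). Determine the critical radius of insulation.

r_cr ≈ 113 mm

For a sphere r_cr = 2k/h = 2×0.37/6.53
r_cr = 113 mm; since the bare radius (79 mm) is below r_cr, adding a thin layer of insulation will *increase* heat loss.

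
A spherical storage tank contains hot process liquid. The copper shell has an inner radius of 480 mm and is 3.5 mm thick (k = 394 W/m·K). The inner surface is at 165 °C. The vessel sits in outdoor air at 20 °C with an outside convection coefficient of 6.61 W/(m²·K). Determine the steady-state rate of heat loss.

Q ≈ 2820 W

For a spherical shell R = (1/r₁ − 1/r₂)/(4πk); film R = 1/(h·4πr²). In series:
R_copper shell = (1/0.48 − 1/0.4835)/(4π×394) = 3.046×10^-6 K/W
R_outer film = 1/(h·4πr_o²) = 1/(6.61×4π×0.4835²) = 0.0515 K/W
R_total = 0.0515 K/W
Q = ΔT/R_total = 145/0.0515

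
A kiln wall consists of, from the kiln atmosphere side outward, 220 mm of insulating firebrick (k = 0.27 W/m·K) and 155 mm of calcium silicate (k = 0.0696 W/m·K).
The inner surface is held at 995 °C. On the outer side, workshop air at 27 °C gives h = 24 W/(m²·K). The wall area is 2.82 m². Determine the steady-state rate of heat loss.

Q ≈ 885 W

Using the resistance-network approach (series):
R_insulating firebrick = L/(kA) = 0.22/(0.27×2.82) = 0.2889 K/W
R_calcium silicate = L/(kA) = 0.155/(0.0696×2.82) = 0.7897 K/W
R_outer film = 1/(h_o·A) = 1/(24×2.82) = 0.01478 K/W
R_total = 1.093 K/W
Q = ΔT / R_total = 968 / 1.093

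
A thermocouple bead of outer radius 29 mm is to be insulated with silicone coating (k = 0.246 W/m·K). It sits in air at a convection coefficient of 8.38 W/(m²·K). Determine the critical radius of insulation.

For a sphere r_cr = 2k/h = 2×0.246/8.38
r_cr = 58.7 mm; since the bare radius (29 mm) is below r_cr, adding a thin layer of insulation will *increase* heat loss.

r_cr ≈ 58.7 mm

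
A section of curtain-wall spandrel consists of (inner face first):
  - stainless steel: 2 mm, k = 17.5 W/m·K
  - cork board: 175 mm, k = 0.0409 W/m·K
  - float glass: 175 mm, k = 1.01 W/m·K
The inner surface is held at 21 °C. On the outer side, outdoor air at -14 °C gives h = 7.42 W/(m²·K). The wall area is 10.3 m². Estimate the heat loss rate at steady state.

Q ≈ 78.6 W

Using the resistance-network approach (series):
R_stainless steel = L/(kA) = 0.002/(17.5×10.3) = 1.11×10^-5 K/W
R_cork board = L/(kA) = 0.175/(0.0409×10.3) = 0.4154 K/W
R_float glass = L/(kA) = 0.175/(1.01×10.3) = 0.01682 K/W
R_outer film = 1/(h_o·A) = 1/(7.42×10.3) = 0.01308 K/W
R_total = 0.4453 K/W
Q = ΔT / R_total = 35 / 0.4453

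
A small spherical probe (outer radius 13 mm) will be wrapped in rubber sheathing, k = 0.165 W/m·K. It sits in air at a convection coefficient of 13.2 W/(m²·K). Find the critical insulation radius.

For a sphere r_cr = 2k/h = 2×0.165/13.2
r_cr = 25 mm; since the bare radius (13 mm) is below r_cr, adding a thin layer of insulation will *increase* heat loss.

r_cr ≈ 25 mm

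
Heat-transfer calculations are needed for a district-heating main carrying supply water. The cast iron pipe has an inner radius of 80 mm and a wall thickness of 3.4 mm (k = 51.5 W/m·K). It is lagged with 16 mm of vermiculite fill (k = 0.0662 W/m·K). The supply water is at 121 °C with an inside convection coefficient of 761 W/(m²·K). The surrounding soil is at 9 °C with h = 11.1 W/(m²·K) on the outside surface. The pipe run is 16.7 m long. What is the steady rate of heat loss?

Per-layer cylindrical resistances, series-summed:
R_inner film = 1/(h_i·2πr₁L) = 1/(761×2π×0.08×16.7) = 1.565×10^-4 K/W
R_cast iron pipe wall = ln(83.4/80)/(2π×51.5×16.7) = 7.702×10^-6 K/W
R_vermiculite fill = ln(99.4/83.4)/(2π×0.0662×16.7) = 0.02527 K/W
R_outer film = 1/(h_o·2πr_oL) = 1/(11.1×2π×0.0994×16.7) = 0.008638 K/W
R_total = 0.03407 K/W
Q = ΔT/R_total = 112/0.03407

Q ≈ 3290 W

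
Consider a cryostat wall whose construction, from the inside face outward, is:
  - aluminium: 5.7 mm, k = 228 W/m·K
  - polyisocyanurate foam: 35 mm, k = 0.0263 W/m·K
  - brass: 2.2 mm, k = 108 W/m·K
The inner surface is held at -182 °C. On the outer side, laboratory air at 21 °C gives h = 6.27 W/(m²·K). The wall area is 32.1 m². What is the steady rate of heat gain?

Q ≈ 4370 W

Series thermal resistances:
R_aluminium = L/(kA) = 0.0057/(228×32.1) = 7.788×10^-7 K/W
R_polyisocyanurate foam = L/(kA) = 0.035/(0.0263×32.1) = 0.04146 K/W
R_brass = L/(kA) = 0.0022/(108×32.1) = 6.346×10^-7 K/W
R_outer film = 1/(h_o·A) = 1/(6.27×32.1) = 0.004969 K/W
R_total = 0.04643 K/W
Q = ΔT / R_total = 203 / 0.04643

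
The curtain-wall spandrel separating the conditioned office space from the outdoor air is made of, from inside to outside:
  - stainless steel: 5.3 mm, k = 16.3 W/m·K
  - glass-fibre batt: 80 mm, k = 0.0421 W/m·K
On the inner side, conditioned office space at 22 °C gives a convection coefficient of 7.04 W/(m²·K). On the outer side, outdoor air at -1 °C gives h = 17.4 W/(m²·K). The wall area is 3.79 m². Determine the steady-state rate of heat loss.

Q ≈ 41.5 W

Using the resistance-network approach (series):
R_inner film = 1/(h_i·A) = 1/(7.04×3.79) = 0.03748 K/W
R_stainless steel = L/(kA) = 0.0053/(16.3×3.79) = 8.579×10^-5 K/W
R_glass-fibre batt = L/(kA) = 0.08/(0.0421×3.79) = 0.5014 K/W
R_outer film = 1/(h_o·A) = 1/(17.4×3.79) = 0.01516 K/W
R_total = 0.5541 K/W
Q = ΔT / R_total = 23 / 0.5541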